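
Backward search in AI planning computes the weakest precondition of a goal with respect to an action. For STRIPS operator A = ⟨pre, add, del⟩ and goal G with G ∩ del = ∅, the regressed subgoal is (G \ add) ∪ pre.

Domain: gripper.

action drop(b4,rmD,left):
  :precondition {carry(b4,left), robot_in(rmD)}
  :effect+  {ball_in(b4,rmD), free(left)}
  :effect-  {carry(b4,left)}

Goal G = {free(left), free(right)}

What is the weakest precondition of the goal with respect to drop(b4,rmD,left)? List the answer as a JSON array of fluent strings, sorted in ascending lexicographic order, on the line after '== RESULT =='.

Regress:
  G ∩ del = {}  (empty — regression defined)
  G \ add = {free(left), free(right)} \ {ball_in(b4,rmD), free(left)} = {free(right)}
  ∪ pre   = {free(right)} ∪ {carry(b4,left), robot_in(rmD)}
          = {carry(b4,left), free(right), robot_in(rmD)}

== RESULT ==
["carry(b4,left)", "free(right)", "robot_in(rmD)"]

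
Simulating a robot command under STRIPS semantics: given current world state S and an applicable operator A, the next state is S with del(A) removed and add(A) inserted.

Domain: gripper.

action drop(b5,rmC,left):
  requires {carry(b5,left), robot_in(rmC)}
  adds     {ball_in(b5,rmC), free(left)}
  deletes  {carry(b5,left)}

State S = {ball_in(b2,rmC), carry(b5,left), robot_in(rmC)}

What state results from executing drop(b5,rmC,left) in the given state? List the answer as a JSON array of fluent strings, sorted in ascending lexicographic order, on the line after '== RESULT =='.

Progress:
  pre ⊆ S: {carry(b5,left), robot_in(rmC)} ⊆ S  — applicable
  S \ del = {ball_in(b2,rmC), robot_in(rmC)}
  ∪ add   = {ball_in(b2,rmC), ball_in(b5,rmC), free(left), robot_in(rmC)}

== RESULT ==
["ball_in(b2,rmC)", "ball_in(b5,rmC)", "free(left)", "robot_in(rmC)"]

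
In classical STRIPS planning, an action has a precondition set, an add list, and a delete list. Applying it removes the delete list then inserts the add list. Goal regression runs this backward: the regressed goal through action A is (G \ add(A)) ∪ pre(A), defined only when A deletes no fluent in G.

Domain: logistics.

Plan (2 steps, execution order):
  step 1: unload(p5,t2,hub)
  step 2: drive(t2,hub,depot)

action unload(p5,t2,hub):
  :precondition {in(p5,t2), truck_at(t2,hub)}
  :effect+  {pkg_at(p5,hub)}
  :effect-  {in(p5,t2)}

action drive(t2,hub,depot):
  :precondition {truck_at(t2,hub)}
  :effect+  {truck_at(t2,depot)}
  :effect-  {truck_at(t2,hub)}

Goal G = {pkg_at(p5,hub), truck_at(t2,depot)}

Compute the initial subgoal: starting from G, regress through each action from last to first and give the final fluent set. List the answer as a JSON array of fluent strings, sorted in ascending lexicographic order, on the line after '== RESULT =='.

Regress step by step:
  through step 2 (drive(t2,hub,depot)): drop {truck_at(t2,depot)}, keep {pkg_at(p5,hub)}, require {truck_at(t2,hub)}
    → {pkg_at(p5,hub), truck_at(t2,hub)}
  through step 1 (unload(p5,t2,hub)): drop {pkg_at(p5,hub)}, keep {truck_at(t2,hub)}, require {in(p5,t2), truck_at(t2,hub)}
    → {in(p5,t2), truck_at(t2,hub)}

== RESULT ==
["in(p5,t2)", "truck_at(t2,hub)"]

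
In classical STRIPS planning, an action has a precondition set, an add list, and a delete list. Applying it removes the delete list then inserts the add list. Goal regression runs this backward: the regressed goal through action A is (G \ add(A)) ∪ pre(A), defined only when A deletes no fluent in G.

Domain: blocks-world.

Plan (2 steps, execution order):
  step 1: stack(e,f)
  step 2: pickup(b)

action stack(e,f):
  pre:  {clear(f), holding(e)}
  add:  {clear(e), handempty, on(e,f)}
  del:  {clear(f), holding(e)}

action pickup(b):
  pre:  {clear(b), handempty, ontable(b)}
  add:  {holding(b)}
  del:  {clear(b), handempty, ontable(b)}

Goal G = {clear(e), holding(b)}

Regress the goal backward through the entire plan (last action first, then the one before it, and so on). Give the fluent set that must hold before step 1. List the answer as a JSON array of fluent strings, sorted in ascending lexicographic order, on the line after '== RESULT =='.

Work backward from the goal:
  through step 2 (pickup(b)): drop {holding(b)}, keep {clear(e)}, require {clear(b), handempty, ontable(b)}
    → {clear(b), clear(e), handempty, ontable(b)}
  through step 1 (stack(e,f)): drop {clear(e), handempty}, keep {clear(b), ontable(b)}, require {clear(f), holding(e)}
    → {clear(b), clear(f), holding(e), ontable(b)}

== RESULT ==
["clear(b)", "clear(f)", "holding(e)", "ontable(b)"]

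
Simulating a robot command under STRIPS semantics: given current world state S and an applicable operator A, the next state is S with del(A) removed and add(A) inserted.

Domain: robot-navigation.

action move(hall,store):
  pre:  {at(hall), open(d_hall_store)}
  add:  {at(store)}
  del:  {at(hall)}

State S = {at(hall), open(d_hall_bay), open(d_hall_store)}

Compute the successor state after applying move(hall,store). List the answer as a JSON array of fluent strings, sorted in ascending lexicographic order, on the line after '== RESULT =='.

Progress:
  pre ⊆ S: {at(hall), open(d_hall_store)} ⊆ S  — applicable
  S \ del = {open(d_hall_bay), open(d_hall_store)}
  ∪ add   = {at(store), open(d_hall_bay), open(d_hall_store)}

== RESULT ==
["at(store)", "open(d_hall_bay)", "open(d_hall_store)"]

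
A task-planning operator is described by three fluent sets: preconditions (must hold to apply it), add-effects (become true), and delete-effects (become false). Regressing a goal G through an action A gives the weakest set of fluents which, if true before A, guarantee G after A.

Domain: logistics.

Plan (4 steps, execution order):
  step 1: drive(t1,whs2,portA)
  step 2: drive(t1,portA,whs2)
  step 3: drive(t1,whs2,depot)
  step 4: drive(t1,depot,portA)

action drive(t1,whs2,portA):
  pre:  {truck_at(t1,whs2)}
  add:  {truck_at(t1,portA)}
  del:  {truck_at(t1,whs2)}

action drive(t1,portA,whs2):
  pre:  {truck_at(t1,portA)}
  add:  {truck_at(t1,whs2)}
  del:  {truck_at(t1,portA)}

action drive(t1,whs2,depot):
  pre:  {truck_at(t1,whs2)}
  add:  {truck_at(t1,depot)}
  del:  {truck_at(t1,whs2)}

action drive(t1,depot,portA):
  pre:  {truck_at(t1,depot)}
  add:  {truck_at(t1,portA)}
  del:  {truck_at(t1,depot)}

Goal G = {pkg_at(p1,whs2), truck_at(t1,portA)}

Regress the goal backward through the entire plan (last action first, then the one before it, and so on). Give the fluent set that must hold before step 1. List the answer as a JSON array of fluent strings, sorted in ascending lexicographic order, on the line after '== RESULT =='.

Work backward from the goal:
  through step 4 (drive(t1,depot,portA)): drop {truck_at(t1,portA)}, keep {pkg_at(p1,whs2)}, require {truck_at(t1,depot)}
    → {pkg_at(p1,whs2), truck_at(t1,depot)}
  through step 3 (drive(t1,whs2,depot)): drop {truck_at(t1,depot)}, keep {pkg_at(p1,whs2)}, require {truck_at(t1,whs2)}
    → {pkg_at(p1,whs2), truck_at(t1,whs2)}
  through step 2 (drive(t1,portA,whs2)): drop {truck_at(t1,whs2)}, keep {pkg_at(p1,whs2)}, require {truck_at(t1,portA)}
    → {pkg_at(p1,whs2), truck_at(t1,portA)}
  through step 1 (drive(t1,whs2,portA)): drop {truck_at(t1,portA)}, keep {pkg_at(p1,whs2)}, require {truck_at(t1,whs2)}
    → {pkg_at(p1,whs2), truck_at(t1,whs2)}

== RESULT ==
["pkg_at(p1,whs2)", "truck_at(t1,whs2)"]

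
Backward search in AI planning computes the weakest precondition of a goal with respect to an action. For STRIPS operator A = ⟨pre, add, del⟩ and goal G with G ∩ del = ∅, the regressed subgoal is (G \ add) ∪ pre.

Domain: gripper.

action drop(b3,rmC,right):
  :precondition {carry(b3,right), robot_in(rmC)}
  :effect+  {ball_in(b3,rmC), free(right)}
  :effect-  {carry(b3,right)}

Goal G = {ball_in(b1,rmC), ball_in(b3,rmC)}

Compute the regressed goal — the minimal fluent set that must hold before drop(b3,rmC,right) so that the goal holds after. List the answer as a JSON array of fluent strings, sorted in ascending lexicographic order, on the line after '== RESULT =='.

Compute (G \ add) ∪ pre:
  G ∩ del = {}  (empty — regression defined)
  G \ add = {ball_in(b1,rmC), ball_in(b3,rmC)} \ {ball_in(b3,rmC), free(right)} = {ball_in(b1,rmC)}
  ∪ pre   = {ball_in(b1,rmC)} ∪ {carry(b3,right), robot_in(rmC)}
          = {ball_in(b1,rmC), carry(b3,right), robot_in(rmC)}

== RESULT ==
["ball_in(b1,rmC)", "carry(b3,right)", "robot_in(rmC)"]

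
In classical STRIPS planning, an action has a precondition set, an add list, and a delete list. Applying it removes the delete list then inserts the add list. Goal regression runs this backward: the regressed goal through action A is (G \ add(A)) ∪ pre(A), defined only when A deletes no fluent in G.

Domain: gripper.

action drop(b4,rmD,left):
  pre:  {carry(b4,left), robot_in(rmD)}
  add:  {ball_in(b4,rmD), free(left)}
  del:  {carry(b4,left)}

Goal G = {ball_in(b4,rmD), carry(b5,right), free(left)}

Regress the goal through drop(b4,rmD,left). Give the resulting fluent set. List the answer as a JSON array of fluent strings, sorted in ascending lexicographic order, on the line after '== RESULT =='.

Compute (G \ add) ∪ pre:
  G ∩ del = {}  (empty — regression defined)
  G \ add = {ball_in(b4,rmD), carry(b5,right), free(left)} \ {ball_in(b4,rmD), free(left)} = {carry(b5,right)}
  ∪ pre   = {carry(b5,right)} ∪ {carry(b4,left), robot_in(rmD)}
          = {carry(b4,left), carry(b5,right), robot_in(rmD)}

== RESULT ==
["carry(b4,left)", "carry(b5,right)", "robot_in(rmD)"]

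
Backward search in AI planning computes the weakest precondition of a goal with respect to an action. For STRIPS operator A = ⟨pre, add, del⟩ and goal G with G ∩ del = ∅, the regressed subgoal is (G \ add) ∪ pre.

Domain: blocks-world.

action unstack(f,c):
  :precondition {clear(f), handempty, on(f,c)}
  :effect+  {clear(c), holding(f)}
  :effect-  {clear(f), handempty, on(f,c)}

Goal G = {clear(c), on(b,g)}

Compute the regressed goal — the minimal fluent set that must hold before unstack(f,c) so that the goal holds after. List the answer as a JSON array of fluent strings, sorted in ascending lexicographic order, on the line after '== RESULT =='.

Compute (G \ add) ∪ pre:
  G ∩ del = {}  (empty — regression defined)
  G \ add = {clear(c), on(b,g)} \ {clear(c), holding(f)} = {on(b,g)}
  ∪ pre   = {on(b,g)} ∪ {clear(f), handempty, on(f,c)}
          = {clear(f), handempty, on(b,g), on(f,c)}

== RESULT ==
["clear(f)", "handempty", "on(b,g)", "on(f,c)"]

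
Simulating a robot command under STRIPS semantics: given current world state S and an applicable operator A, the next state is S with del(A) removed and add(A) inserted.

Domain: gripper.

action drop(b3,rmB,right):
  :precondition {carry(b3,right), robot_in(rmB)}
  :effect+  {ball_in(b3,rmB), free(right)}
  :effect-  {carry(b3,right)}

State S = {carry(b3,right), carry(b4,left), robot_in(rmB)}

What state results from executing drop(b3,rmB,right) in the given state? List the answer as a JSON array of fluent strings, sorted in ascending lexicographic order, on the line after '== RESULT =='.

Progress:
  pre ⊆ S: {carry(b3,right), robot_in(rmB)} ⊆ S  — applicable
  S \ del = {carry(b4,left), robot_in(rmB)}
  ∪ add   = {ball_in(b3,rmB), carry(b4,left), free(right), robot_in(rmB)}

== RESULT ==
["ball_in(b3,rmB)", "carry(b4,left)", "free(right)", "robot_in(rmB)"]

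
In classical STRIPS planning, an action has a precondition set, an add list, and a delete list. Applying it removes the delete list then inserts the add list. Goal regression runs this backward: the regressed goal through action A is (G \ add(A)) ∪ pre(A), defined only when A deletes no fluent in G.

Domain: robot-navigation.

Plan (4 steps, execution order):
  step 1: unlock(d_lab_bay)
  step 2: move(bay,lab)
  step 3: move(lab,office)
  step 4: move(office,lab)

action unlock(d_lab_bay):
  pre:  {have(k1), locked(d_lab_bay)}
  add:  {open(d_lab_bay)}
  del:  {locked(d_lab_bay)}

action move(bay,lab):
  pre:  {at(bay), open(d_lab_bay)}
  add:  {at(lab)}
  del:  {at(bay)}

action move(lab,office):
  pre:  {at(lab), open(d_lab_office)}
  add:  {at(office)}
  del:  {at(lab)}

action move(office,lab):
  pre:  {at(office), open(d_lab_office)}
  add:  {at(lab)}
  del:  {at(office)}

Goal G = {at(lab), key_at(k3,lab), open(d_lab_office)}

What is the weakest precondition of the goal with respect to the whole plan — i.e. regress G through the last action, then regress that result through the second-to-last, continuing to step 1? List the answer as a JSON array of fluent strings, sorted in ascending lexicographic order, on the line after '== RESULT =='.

Regress step by step:
  through step 4 (move(office,lab)): drop {at(lab)}, keep {key_at(k3,lab), open(d_lab_office)}, require {at(office), open(d_lab_office)}
    → {at(office), key_at(k3,lab), open(d_lab_office)}
  through step 3 (move(lab,office)): drop {at(office)}, keep {key_at(k3,lab), open(d_lab_office)}, require {at(lab), open(d_lab_office)}
    → {at(lab), key_at(k3,lab), open(d_lab_office)}
  through step 2 (move(bay,lab)): drop {at(lab)}, keep {key_at(k3,lab), open(d_lab_office)}, require {at(bay), open(d_lab_bay)}
    → {at(bay), key_at(k3,lab), open(d_lab_bay), open(d_lab_office)}
  through step 1 (unlock(d_lab_bay)): drop {open(d_lab_bay)}, keep {at(bay), key_at(k3,lab), open(d_lab_office)}, require {have(k1), locked(d_lab_bay)}
    → {at(bay), have(k1), key_at(k3,lab), locked(d_lab_bay), open(d_lab_office)}

== RESULT ==
["at(bay)", "have(k1)", "key_at(k3,lab)", "locked(d_lab_bay)", "open(d_lab_office)"]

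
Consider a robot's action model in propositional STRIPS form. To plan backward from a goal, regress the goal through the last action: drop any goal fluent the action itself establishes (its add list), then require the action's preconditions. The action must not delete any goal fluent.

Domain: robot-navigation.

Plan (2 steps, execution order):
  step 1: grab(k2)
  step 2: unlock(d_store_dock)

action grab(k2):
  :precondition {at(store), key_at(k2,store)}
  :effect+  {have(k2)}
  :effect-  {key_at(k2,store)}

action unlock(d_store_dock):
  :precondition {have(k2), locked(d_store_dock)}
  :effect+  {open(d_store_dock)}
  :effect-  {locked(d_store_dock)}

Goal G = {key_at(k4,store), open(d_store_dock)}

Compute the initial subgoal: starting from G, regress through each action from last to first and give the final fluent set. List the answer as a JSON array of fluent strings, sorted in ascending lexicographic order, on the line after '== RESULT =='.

Regress step by step:
  through step 2 (unlock(d_store_dock)): drop {open(d_store_dock)}, keep {key_at(k4,store)}, require {have(k2), locked(d_store_dock)}
    → {have(k2), key_at(k4,store), locked(d_store_dock)}
  through step 1 (grab(k2)): drop {have(k2)}, keep {key_at(k4,store), locked(d_store_dock)}, require {at(store), key_at(k2,store)}
    → {at(store), key_at(k2,store), key_at(k4,store), locked(d_store_dock)}

== RESULT ==
["at(store)", "key_at(k2,store)", "key_at(k4,store)", "locked(d_store_dock)"]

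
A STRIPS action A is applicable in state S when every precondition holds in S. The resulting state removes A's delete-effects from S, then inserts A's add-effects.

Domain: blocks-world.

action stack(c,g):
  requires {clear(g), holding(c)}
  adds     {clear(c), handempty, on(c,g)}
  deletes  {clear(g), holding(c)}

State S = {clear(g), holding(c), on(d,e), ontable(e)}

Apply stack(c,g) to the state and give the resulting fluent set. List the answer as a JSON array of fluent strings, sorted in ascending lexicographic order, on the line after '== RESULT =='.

Progress:
  pre ⊆ S: {clear(g), holding(c)} ⊆ S  — applicable
  S \ del = {on(d,e), ontable(e)}
  ∪ add   = {clear(c), handempty, on(c,g), on(d,e), ontable(e)}

== RESULT ==
["clear(c)", "handempty", "on(c,g)", "on(d,e)", "ontable(e)"]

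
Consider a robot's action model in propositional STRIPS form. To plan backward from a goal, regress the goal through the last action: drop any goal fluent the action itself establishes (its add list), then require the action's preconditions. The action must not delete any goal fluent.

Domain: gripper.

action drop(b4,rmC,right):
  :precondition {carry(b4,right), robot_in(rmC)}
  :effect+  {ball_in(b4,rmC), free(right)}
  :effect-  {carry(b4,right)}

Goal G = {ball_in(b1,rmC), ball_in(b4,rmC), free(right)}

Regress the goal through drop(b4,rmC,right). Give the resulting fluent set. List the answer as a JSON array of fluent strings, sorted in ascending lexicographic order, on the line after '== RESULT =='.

Regress:
  G ∩ del = {}  (empty — regression defined)
  G \ add = {ball_in(b1,rmC), ball_in(b4,rmC), free(right)} \ {ball_in(b4,rmC), free(right)} = {ball_in(b1,rmC)}
  ∪ pre   = {ball_in(b1,rmC)} ∪ {carry(b4,right), robot_in(rmC)}
          = {ball_in(b1,rmC), carry(b4,right), robot_in(rmC)}

== RESULT ==
["ball_in(b1,rmC)", "carry(b4,right)", "robot_in(rmC)"]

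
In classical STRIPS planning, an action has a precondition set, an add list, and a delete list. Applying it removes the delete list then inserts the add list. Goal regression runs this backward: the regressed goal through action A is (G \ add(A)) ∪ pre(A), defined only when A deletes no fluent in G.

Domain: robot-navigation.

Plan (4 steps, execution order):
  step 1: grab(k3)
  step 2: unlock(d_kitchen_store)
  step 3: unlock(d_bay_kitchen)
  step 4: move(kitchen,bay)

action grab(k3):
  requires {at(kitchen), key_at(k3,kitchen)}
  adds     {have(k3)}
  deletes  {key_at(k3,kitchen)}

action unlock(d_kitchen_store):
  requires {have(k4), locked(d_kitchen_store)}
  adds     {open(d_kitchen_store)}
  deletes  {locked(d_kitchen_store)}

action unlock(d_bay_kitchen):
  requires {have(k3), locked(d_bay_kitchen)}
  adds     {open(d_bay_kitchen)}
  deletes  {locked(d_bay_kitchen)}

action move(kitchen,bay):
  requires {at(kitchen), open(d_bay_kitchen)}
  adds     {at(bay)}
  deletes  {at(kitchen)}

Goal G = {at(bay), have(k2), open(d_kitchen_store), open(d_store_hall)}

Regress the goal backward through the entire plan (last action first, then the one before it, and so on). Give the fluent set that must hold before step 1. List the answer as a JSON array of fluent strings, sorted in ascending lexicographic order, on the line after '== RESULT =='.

Work backward from the goal:
  through step 4 (move(kitchen,bay)): drop {at(bay)}, keep {have(k2), open(d_kitchen_store), open(d_store_hall)}, require {at(kitchen), open(d_bay_kitchen)}
    → {at(kitchen), have(k2), open(d_bay_kitchen), open(d_kitchen_store), open(d_store_hall)}
  through step 3 (unlock(d_bay_kitchen)): drop {open(d_bay_kitchen)}, keep {at(kitchen), have(k2), open(d_kitchen_store), open(d_store_hall)}, require {have(k3), locked(d_bay_kitchen)}
    → {at(kitchen), have(k2), have(k3), locked(d_bay_kitchen), open(d_kitchen_store), open(d_store_hall)}
  through step 2 (unlock(d_kitchen_store)): drop {open(d_kitchen_store)}, keep {at(kitchen), have(k2), have(k3), locked(d_bay_kitchen), open(d_store_hall)}, require {have(k4), locked(d_kitchen_store)}
    → {at(kitchen), have(k2), have(k3), have(k4), locked(d_bay_kitchen), locked(d_kitchen_store), open(d_store_hall)}
  through step 1 (grab(k3)): drop {have(k3)}, keep {at(kitchen), have(k2), have(k4), locked(d_bay_kitchen), locked(d_kitchen_store), open(d_store_hall)}, require {at(kitchen), key_at(k3,kitchen)}
    → {at(kitchen), have(k2), have(k4), key_at(k3,kitchen), locked(d_bay_kitchen), locked(d_kitchen_store), open(d_store_hall)}

== RESULT ==
["at(kitchen)", "have(k2)", "have(k4)", "key_at(k3,kitchen)", "locked(d_bay_kitchen)", "locked(d_kitchen_store)", "open(d_store_hall)"]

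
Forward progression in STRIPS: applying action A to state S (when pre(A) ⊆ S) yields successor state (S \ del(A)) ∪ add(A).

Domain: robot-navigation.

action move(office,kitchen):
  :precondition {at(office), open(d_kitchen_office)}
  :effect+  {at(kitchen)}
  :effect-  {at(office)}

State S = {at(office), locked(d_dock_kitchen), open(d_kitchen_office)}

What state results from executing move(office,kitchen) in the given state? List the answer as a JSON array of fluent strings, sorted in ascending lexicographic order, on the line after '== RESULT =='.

Compute (S \ del) ∪ add:
  pre ⊆ S: {at(office), open(d_kitchen_office)} ⊆ S  — applicable
  S \ del = {locked(d_dock_kitchen), open(d_kitchen_office)}
  ∪ add   = {at(kitchen), locked(d_dock_kitchen), open(d_kitchen_office)}

== RESULT ==
["at(kitchen)", "locked(d_dock_kitchen)", "open(d_kitchen_office)"]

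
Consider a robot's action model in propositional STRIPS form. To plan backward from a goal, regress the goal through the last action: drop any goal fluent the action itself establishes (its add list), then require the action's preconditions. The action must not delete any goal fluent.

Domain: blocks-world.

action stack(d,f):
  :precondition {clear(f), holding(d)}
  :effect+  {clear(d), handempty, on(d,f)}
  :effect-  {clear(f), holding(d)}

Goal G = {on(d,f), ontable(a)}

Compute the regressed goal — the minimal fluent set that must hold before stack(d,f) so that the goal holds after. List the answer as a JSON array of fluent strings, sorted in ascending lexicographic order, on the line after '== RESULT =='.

Regress:
  G ∩ del = {}  (empty — regression defined)
  G \ add = {on(d,f), ontable(a)} \ {clear(d), handempty, on(d,f)} = {ontable(a)}
  ∪ pre   = {ontable(a)} ∪ {clear(f), holding(d)}
          = {clear(f), holding(d), ontable(a)}

== RESULT ==
["clear(f)", "holding(d)", "ontable(a)"]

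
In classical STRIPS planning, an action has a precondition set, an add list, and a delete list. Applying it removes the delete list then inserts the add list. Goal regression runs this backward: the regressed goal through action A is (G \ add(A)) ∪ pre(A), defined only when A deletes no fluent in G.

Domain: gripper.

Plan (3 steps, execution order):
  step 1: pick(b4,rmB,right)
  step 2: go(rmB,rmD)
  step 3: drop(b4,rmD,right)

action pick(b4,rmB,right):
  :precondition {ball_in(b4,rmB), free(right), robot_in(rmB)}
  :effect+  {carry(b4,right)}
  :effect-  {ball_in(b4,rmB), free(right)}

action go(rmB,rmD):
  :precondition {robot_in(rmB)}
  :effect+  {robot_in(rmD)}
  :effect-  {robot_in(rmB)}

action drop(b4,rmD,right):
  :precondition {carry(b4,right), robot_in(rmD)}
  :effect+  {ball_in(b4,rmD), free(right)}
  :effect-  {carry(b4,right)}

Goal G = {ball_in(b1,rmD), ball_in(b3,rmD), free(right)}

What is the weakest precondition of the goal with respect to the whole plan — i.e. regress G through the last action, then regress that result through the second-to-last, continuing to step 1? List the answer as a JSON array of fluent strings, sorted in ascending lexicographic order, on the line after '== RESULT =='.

Work backward from the goal:
  through step 3 (drop(b4,rmD,right)): drop {free(right)}, keep {ball_in(b1,rmD), ball_in(b3,rmD)}, require {carry(b4,right), robot_in(rmD)}
    → {ball_in(b1,rmD), ball_in(b3,rmD), carry(b4,right), robot_in(rmD)}
  through step 2 (go(rmB,rmD)): drop {robot_in(rmD)}, keep {ball_in(b1,rmD), ball_in(b3,rmD), carry(b4,right)}, require {robot_in(rmB)}
    → {ball_in(b1,rmD), ball_in(b3,rmD), carry(b4,right), robot_in(rmB)}
  through step 1 (pick(b4,rmB,right)): drop {carry(b4,right)}, keep {ball_in(b1,rmD), ball_in(b3,rmD), robot_in(rmB)}, require {ball_in(b4,rmB), free(right), robot_in(rmB)}
    → {ball_in(b1,rmD), ball_in(b3,rmD), ball_in(b4,rmB), free(right), robot_in(rmB)}

== RESULT ==
["ball_in(b1,rmD)", "ball_in(b3,rmD)", "ball_in(b4,rmB)", "free(right)", "robot_in(rmB)"]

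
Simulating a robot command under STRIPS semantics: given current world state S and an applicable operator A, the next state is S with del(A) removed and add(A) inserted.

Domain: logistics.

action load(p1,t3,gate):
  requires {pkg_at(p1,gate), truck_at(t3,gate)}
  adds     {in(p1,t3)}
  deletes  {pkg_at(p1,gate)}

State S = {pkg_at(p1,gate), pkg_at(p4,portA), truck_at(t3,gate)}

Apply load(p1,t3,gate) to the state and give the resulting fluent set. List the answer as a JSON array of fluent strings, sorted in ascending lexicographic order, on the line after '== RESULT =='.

Progress:
  pre ⊆ S: {pkg_at(p1,gate), truck_at(t3,gate)} ⊆ S  — applicable
  S \ del = {pkg_at(p4,portA), truck_at(t3,gate)}
  ∪ add   = {in(p1,t3), pkg_at(p4,portA), truck_at(t3,gate)}

== RESULT ==
["in(p1,t3)", "pkg_at(p4,portA)", "truck_at(t3,gate)"]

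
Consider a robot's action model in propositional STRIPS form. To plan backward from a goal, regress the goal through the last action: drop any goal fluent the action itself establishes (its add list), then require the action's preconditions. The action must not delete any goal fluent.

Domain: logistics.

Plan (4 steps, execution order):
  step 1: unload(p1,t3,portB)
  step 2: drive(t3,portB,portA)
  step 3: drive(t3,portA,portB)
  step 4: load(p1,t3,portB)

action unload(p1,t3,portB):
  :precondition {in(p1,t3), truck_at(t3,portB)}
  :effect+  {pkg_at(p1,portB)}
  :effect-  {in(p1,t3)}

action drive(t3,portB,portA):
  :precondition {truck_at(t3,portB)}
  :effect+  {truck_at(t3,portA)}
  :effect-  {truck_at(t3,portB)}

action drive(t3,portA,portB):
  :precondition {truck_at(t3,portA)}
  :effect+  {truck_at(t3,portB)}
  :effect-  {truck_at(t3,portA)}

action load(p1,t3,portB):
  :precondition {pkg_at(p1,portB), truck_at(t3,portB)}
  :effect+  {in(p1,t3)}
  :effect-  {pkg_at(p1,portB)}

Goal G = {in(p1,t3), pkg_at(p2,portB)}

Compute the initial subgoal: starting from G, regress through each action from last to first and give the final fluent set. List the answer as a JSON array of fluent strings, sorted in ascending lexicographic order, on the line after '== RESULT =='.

Work backward from the goal:
  through step 4 (load(p1,t3,portB)): drop {in(p1,t3)}, keep {pkg_at(p2,portB)}, require {pkg_at(p1,portB), truck_at(t3,portB)}
    → {pkg_at(p1,portB), pkg_at(p2,portB), truck_at(t3,portB)}
  through step 3 (drive(t3,portA,portB)): drop {truck_at(t3,portB)}, keep {pkg_at(p1,portB), pkg_at(p2,portB)}, require {truck_at(t3,portA)}
    → {pkg_at(p1,portB), pkg_at(p2,portB), truck_at(t3,portA)}
  through step 2 (drive(t3,portB,portA)): drop {truck_at(t3,portA)}, keep {pkg_at(p1,portB), pkg_at(p2,portB)}, require {truck_at(t3,portB)}
    → {pkg_at(p1,portB), pkg_at(p2,portB), truck_at(t3,portB)}
  through step 1 (unload(p1,t3,portB)): drop {pkg_at(p1,portB)}, keep {pkg_at(p2,portB), truck_at(t3,portB)}, require {in(p1,t3), truck_at(t3,portB)}
    → {in(p1,t3), pkg_at(p2,portB), truck_at(t3,portB)}

== RESULT ==
["in(p1,t3)", "pkg_at(p2,portB)", "truck_at(t3,portB)"]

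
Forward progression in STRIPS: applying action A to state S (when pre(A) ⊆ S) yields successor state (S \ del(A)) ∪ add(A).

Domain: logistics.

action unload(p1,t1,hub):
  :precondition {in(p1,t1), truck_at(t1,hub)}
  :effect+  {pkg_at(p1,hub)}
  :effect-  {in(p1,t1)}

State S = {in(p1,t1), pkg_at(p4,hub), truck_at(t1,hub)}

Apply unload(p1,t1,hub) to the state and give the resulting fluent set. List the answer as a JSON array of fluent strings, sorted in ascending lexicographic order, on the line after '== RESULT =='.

Progress:
  pre ⊆ S: {in(p1,t1), truck_at(t1,hub)} ⊆ S  — applicable
  S \ del = {pkg_at(p4,hub), truck_at(t1,hub)}
  ∪ add   = {pkg_at(p1,hub), pkg_at(p4,hub), truck_at(t1,hub)}

== RESULT ==
["pkg_at(p1,hub)", "pkg_at(p4,hub)", "truck_at(t1,hub)"]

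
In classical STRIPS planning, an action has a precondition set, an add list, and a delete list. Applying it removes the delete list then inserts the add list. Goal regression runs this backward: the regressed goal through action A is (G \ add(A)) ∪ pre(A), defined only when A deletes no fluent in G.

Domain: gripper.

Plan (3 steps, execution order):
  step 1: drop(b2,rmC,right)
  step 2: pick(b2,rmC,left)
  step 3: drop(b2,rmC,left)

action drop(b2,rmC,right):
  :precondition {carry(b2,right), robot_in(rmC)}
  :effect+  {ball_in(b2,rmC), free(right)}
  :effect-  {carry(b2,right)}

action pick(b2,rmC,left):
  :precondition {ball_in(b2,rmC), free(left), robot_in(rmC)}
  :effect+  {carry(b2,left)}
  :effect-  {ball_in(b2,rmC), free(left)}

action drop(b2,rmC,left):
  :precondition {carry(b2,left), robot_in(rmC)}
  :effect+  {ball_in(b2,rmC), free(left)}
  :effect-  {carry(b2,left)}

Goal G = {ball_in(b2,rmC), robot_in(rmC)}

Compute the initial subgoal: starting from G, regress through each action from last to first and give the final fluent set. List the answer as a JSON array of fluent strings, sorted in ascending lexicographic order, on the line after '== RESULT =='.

Work backward from the goal:
  through step 3 (drop(b2,rmC,left)): drop {ball_in(b2,rmC)}, keep {robot_in(rmC)}, require {carry(b2,left), robot_in(rmC)}
    → {carry(b2,left), robot_in(rmC)}
  through step 2 (pick(b2,rmC,left)): drop {carry(b2,left)}, keep {robot_in(rmC)}, require {ball_in(b2,rmC), free(left), robot_in(rmC)}
    → {ball_in(b2,rmC), free(left), robot_in(rmC)}
  through step 1 (drop(b2,rmC,right)): drop {ball_in(b2,rmC)}, keep {free(left), robot_in(rmC)}, require {carry(b2,right), robot_in(rmC)}
    → {carry(b2,right), free(left), robot_in(rmC)}

== RESULT ==
["carry(b2,right)", "free(left)", "robot_in(rmC)"]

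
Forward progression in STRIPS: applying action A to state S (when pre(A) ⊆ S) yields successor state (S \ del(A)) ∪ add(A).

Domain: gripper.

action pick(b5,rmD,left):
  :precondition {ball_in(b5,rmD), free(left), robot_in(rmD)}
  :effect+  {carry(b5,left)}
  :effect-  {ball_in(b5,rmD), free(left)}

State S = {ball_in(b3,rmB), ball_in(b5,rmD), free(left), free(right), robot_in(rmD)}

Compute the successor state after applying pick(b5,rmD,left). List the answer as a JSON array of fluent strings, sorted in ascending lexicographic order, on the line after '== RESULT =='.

Compute (S \ del) ∪ add:
  pre ⊆ S: {ball_in(b5,rmD), free(left), robot_in(rmD)} ⊆ S  — applicable
  S \ del = {ball_in(b3,rmB), free(right), robot_in(rmD)}
  ∪ add   = {ball_in(b3,rmB), carry(b5,left), free(right), robot_in(rmD)}

== RESULT ==
["ball_in(b3,rmB)", "carry(b5,left)", "free(right)", "robot_in(rmD)"]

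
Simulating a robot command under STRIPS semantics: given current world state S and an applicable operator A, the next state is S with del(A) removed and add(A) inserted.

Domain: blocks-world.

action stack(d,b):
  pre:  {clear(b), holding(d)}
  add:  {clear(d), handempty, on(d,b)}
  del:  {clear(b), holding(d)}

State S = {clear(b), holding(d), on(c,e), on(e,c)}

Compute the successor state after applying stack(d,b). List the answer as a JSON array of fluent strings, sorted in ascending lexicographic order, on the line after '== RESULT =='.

Progress:
  pre ⊆ S: {clear(b), holding(d)} ⊆ S  — applicable
  S \ del = {on(c,e), on(e,c)}
  ∪ add   = {clear(d), handempty, on(c,e), on(d,b), on(e,c)}

== RESULT ==
["clear(d)", "handempty", "on(c,e)", "on(d,b)", "on(e,c)"]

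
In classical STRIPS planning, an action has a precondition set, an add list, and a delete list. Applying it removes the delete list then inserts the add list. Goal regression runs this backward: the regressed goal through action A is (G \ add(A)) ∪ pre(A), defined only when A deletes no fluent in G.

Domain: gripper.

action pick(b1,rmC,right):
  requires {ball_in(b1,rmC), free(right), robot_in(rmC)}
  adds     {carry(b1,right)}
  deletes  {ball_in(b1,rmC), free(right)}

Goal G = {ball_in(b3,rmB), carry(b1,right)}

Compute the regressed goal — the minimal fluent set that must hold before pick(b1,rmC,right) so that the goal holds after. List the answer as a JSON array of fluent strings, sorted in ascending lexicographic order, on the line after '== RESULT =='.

Compute (G \ add) ∪ pre:
  G ∩ del = {}  (empty — regression defined)
  G \ add = {ball_in(b3,rmB), carry(b1,right)} \ {carry(b1,right)} = {ball_in(b3,rmB)}
  ∪ pre   = {ball_in(b3,rmB)} ∪ {ball_in(b1,rmC), free(right), robot_in(rmC)}
          = {ball_in(b1,rmC), ball_in(b3,rmB), free(right), robot_in(rmC)}

== RESULT ==
["ball_in(b1,rmC)", "ball_in(b3,rmB)", "free(right)", "robot_in(rmC)"]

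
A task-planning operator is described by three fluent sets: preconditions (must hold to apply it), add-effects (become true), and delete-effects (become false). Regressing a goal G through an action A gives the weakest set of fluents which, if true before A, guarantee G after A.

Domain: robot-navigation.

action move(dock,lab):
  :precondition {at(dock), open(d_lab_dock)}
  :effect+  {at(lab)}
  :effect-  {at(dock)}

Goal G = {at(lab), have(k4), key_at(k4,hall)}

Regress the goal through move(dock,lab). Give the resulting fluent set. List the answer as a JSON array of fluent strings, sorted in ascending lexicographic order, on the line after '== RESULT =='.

Regress:
  G ∩ del = {}  (empty — regression defined)
  G \ add = {at(lab), have(k4), key_at(k4,hall)} \ {at(lab)} = {have(k4), key_at(k4,hall)}
  ∪ pre   = {have(k4), key_at(k4,hall)} ∪ {at(dock), open(d_lab_dock)}
          = {at(dock), have(k4), key_at(k4,hall), open(d_lab_dock)}

== RESULT ==
["at(dock)", "have(k4)", "key_at(k4,hall)", "open(d_lab_dock)"]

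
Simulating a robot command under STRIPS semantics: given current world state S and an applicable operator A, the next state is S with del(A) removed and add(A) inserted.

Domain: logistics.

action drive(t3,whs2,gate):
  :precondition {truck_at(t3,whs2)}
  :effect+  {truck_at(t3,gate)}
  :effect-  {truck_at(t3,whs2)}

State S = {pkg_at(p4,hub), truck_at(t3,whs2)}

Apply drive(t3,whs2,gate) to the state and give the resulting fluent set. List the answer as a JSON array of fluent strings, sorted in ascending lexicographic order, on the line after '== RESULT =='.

Compute (S \ del) ∪ add:
  pre ⊆ S: {truck_at(t3,whs2)} ⊆ S  — applicable
  S \ del = {pkg_at(p4,hub)}
  ∪ add   = {pkg_at(p4,hub), truck_at(t3,gate)}

== RESULT ==
["pkg_at(p4,hub)", "truck_at(t3,gate)"]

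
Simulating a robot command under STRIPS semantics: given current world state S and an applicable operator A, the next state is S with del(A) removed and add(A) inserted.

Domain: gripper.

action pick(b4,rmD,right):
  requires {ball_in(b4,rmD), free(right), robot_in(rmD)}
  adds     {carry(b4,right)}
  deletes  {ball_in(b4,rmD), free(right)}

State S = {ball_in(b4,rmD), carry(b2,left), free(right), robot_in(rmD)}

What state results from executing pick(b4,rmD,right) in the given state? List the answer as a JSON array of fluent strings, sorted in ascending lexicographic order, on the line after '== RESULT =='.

Compute (S \ del) ∪ add:
  pre ⊆ S: {ball_in(b4,rmD), free(right), robot_in(rmD)} ⊆ S  — applicable
  S \ del = {carry(b2,left), robot_in(rmD)}
  ∪ add   = {carry(b2,left), carry(b4,right), robot_in(rmD)}

== RESULT ==
["carry(b2,left)", "carry(b4,right)", "robot_in(rmD)"]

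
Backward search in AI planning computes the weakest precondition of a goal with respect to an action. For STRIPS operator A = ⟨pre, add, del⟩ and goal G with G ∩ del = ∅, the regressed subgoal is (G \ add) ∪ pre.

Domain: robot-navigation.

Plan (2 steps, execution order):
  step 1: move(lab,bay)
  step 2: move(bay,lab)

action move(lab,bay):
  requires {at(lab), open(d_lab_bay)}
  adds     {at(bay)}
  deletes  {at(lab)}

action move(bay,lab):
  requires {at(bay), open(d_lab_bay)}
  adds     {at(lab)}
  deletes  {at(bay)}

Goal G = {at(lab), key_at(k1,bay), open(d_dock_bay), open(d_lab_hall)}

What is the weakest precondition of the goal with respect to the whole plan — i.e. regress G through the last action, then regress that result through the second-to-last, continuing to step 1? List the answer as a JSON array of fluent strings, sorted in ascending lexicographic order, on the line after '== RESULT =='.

Work backward from the goal:
  through step 2 (move(bay,lab)): drop {at(lab)}, keep {key_at(k1,bay), open(d_dock_bay), open(d_lab_hall)}, require {at(bay), open(d_lab_bay)}
    → {at(bay), key_at(k1,bay), open(d_dock_bay), open(d_lab_bay), open(d_lab_hall)}
  through step 1 (move(lab,bay)): drop {at(bay)}, keep {key_at(k1,bay), open(d_dock_bay), open(d_lab_bay), open(d_lab_hall)}, require {at(lab), open(d_lab_bay)}
    → {at(lab), key_at(k1,bay), open(d_dock_bay), open(d_lab_bay), open(d_lab_hall)}

== RESULT ==
["at(lab)", "key_at(k1,bay)", "open(d_dock_bay)", "open(d_lab_bay)", "open(d_lab_hall)"]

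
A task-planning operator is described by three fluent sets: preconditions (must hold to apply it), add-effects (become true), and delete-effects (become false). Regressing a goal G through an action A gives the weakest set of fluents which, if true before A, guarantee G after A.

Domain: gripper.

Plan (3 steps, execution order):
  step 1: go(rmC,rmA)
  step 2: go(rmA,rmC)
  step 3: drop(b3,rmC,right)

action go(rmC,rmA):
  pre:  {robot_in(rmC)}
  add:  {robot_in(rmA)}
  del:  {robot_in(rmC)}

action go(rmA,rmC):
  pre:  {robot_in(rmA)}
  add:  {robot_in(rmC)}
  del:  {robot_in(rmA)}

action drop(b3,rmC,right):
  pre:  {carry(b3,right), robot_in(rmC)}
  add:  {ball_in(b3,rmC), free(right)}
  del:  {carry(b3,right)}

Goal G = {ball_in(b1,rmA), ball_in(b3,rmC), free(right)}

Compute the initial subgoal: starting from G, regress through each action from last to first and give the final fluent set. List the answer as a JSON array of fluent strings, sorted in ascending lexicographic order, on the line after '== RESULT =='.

Regress step by step:
  through step 3 (drop(b3,rmC,right)): drop {ball_in(b3,rmC), free(right)}, keep {ball_in(b1,rmA)}, require {carry(b3,right), robot_in(rmC)}
    → {ball_in(b1,rmA), carry(b3,right), robot_in(rmC)}
  through step 2 (go(rmA,rmC)): drop {robot_in(rmC)}, keep {ball_in(b1,rmA), carry(b3,right)}, require {robot_in(rmA)}
    → {ball_in(b1,rmA), carry(b3,right), robot_in(rmA)}
  through step 1 (go(rmC,rmA)): drop {robot_in(rmA)}, keep {ball_in(b1,rmA), carry(b3,right)}, require {robot_in(rmC)}
    → {ball_in(b1,rmA), carry(b3,right), robot_in(rmC)}

== RESULT ==
["ball_in(b1,rmA)", "carry(b3,right)", "robot_in(rmC)"]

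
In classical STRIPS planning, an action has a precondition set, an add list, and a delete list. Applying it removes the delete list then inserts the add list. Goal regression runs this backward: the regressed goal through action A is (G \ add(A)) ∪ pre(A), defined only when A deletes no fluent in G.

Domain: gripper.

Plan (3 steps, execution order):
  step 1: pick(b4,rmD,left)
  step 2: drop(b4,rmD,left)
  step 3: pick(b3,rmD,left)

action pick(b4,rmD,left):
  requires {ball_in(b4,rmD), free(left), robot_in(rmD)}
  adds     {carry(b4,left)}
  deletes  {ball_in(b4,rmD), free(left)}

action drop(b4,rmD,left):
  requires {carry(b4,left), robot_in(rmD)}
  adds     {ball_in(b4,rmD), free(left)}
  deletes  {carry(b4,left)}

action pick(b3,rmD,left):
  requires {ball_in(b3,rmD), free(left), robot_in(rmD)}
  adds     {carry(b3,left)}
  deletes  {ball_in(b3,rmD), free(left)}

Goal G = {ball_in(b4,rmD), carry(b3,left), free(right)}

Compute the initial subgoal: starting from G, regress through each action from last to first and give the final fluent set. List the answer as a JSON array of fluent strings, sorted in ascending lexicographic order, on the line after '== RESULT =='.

Work backward from the goal:
  through step 3 (pick(b3,rmD,left)): drop {carry(b3,left)}, keep {ball_in(b4,rmD), free(right)}, require {ball_in(b3,rmD), free(left), robot_in(rmD)}
    → {ball_in(b3,rmD), ball_in(b4,rmD), free(left), free(right), robot_in(rmD)}
  through step 2 (drop(b4,rmD,left)): drop {ball_in(b4,rmD), free(left)}, keep {ball_in(b3,rmD), free(right), robot_in(rmD)}, require {carry(b4,left), robot_in(rmD)}
    → {ball_in(b3,rmD), carry(b4,left), free(right), robot_in(rmD)}
  through step 1 (pick(b4,rmD,left)): drop {carry(b4,left)}, keep {ball_in(b3,rmD), free(right), robot_in(rmD)}, require {ball_in(b4,rmD), free(left), robot_in(rmD)}
    → {ball_in(b3,rmD), ball_in(b4,rmD), free(left), free(right), robot_in(rmD)}

== RESULT ==
["ball_in(b3,rmD)", "ball_in(b4,rmD)", "free(left)", "free(right)", "robot_in(rmD)"]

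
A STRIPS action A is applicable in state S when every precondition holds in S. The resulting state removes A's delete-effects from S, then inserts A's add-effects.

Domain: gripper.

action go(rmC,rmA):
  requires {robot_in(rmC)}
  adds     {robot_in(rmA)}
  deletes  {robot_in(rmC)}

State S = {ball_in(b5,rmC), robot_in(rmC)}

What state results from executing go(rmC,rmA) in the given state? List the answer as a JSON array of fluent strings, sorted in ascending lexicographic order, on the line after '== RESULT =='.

Compute (S \ del) ∪ add:
  pre ⊆ S: {robot_in(rmC)} ⊆ S  — applicable
  S \ del = {ball_in(b5,rmC)}
  ∪ add   = {ball_in(b5,rmC), robot_in(rmA)}

== RESULT ==
["ball_in(b5,rmC)", "robot_in(rmA)"]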